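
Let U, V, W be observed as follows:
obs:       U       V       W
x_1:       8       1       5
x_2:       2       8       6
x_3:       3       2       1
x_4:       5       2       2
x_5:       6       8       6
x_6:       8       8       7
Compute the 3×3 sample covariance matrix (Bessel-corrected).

Step 1 — column means:
  mean(U) = (8 + 2 + 3 + 5 + 6 + 8) / 6 = 32/6 = 5.3333
  mean(V) = (1 + 8 + 2 + 2 + 8 + 8) / 6 = 29/6 = 4.8333
  mean(W) = (5 + 6 + 1 + 2 + 6 + 7) / 6 = 27/6 = 4.5

Step 2 — sample covariance S[i,j] = (1/(n-1)) · Σ_k (x_{k,i} - mean_i) · (x_{k,j} - mean_j), with n-1 = 5.
  S[U,U] = ((2.6667)·(2.6667) + (-3.3333)·(-3.3333) + (-2.3333)·(-2.3333) + (-0.3333)·(-0.3333) + (0.6667)·(0.6667) + (2.6667)·(2.6667)) / 5 = 31.3333/5 = 6.2667
  S[U,V] = ((2.6667)·(-3.8333) + (-3.3333)·(3.1667) + (-2.3333)·(-2.8333) + (-0.3333)·(-2.8333) + (0.6667)·(3.1667) + (2.6667)·(3.1667)) / 5 = -2.6667/5 = -0.5333
  S[U,W] = ((2.6667)·(0.5) + (-3.3333)·(1.5) + (-2.3333)·(-3.5) + (-0.3333)·(-2.5) + (0.6667)·(1.5) + (2.6667)·(2.5)) / 5 = 13/5 = 2.6
  S[V,V] = ((-3.8333)·(-3.8333) + (3.1667)·(3.1667) + (-2.8333)·(-2.8333) + (-2.8333)·(-2.8333) + (3.1667)·(3.1667) + (3.1667)·(3.1667)) / 5 = 60.8333/5 = 12.1667
  S[V,W] = ((-3.8333)·(0.5) + (3.1667)·(1.5) + (-2.8333)·(-3.5) + (-2.8333)·(-2.5) + (3.1667)·(1.5) + (3.1667)·(2.5)) / 5 = 32.5/5 = 6.5
  S[W,W] = ((0.5)·(0.5) + (1.5)·(1.5) + (-3.5)·(-3.5) + (-2.5)·(-2.5) + (1.5)·(1.5) + (2.5)·(2.5)) / 5 = 29.5/5 = 5.9

S is symmetric (S[j,i] = S[i,j]). Assembling:

S = [[6.2667, -0.5333, 2.6],
 [-0.5333, 12.1667, 6.5],
 [2.6, 6.5, 5.9]]


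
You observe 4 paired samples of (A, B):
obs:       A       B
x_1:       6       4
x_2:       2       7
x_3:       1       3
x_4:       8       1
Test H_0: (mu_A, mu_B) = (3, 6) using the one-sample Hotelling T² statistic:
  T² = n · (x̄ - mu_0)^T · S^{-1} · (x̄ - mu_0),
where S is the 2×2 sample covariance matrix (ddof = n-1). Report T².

Step 1 — sample mean vector:
  mean(A) = (6 + 2 + 1 + 8) / 4 = 17/4 = 4.25
  mean(B) = (4 + 7 + 3 + 1) / 4 = 15/4 = 3.75
  x̄ = (4.25, 3.75),  deviation x̄ - mu_0 = (4.25, 3.75) - (3, 6) = (1.25, -2.25).

Step 2 — sample covariance matrix, S[i,j] = (1/(n-1)) · Σ_k (x_{k,i} - mean_i) · (x_{k,j} - mean_j), divisor n-1 = 3:
  S[A,A] = ((1.75)·(1.75) + (-2.25)·(-2.25) + (-3.25)·(-3.25) + (3.75)·(3.75)) / 3 = 32.75/3 = 10.9167
  S[A,B] = ((1.75)·(0.25) + (-2.25)·(3.25) + (-3.25)·(-0.75) + (3.75)·(-2.75)) / 3 = -14.75/3 = -4.9167
  S[B,B] = ((0.25)·(0.25) + (3.25)·(3.25) + (-0.75)·(-0.75) + (-2.75)·(-2.75)) / 3 = 18.75/3 = 6.25
  S = [[10.9167, -4.9167],
 [-4.9167, 6.25]].

Step 3 — invert S. det(S) = 10.9167·6.25 - (-4.9167)² = 44.0556.
  S^{-1} = (1/det) · [[d, -b], [-b, a]] = [[0.1419, 0.1116],
 [0.1116, 0.2478]].

Step 4 — quadratic form (x̄ - mu_0)^T · S^{-1} · (x̄ - mu_0):
  S^{-1} · (x̄ - mu_0) = (-0.0738, -0.418),
  (x̄ - mu_0)^T · [...] = (1.25)·(-0.0738) + (-2.25)·(-0.418) = 0.8484.

Step 5 — scale by n: T² = 4 · 0.8484 = 3.3934.

T² ≈ 3.3934


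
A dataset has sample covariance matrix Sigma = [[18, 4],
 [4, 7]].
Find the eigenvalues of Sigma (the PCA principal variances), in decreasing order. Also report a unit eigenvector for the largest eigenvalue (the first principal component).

Step 1 — characteristic polynomial of 2×2 Sigma:
  det(Sigma - λI) = λ² - trace · λ + det = 0.
  trace = 18 + 7 = 25, det = 18·7 - (4)² = 110.
Step 2 — discriminant:
  Δ = trace² - 4·det = 625 - 440 = 185.
Step 3 — eigenvalues:
  λ = (trace ± √Δ)/2 = (25 ± 13.6015)/2,
  λ_1 = 19.3007,  λ_2 = 5.6993.

Step 4 — unit eigenvector for λ_1: solve (Sigma - λ_1 I)v = 0. First row:
  (18 - 19.3007)·v_x + (4)·v_y = 0, i.e. (-1.3007)·v_x + (4)·v_y = 0,
  so v ∝ (b, λ_1 - a) = (4, 1.3007) = u.
  ||u|| = √((4)² + (1.3007)²) = √(17.6919) ≈ 4.2062,
  v_1 = u/||u|| ≈ (0.951, 0.3092) (||v_1|| = 1).

λ_1 = 19.3007,  λ_2 = 5.6993;  v_1 ≈ (0.951, 0.3092)


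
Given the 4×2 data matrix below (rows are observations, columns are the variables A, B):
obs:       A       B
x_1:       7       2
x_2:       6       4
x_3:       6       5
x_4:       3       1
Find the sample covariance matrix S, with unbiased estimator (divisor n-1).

Step 1 — column means:
  mean(A) = (7 + 6 + 6 + 3) / 4 = 22/4 = 5.5
  mean(B) = (2 + 4 + 5 + 1) / 4 = 12/4 = 3

Step 2 — sample covariance S[i,j] = (1/(n-1)) · Σ_k (x_{k,i} - mean_i) · (x_{k,j} - mean_j), with n-1 = 3.
  S[A,A] = ((1.5)·(1.5) + (0.5)·(0.5) + (0.5)·(0.5) + (-2.5)·(-2.5)) / 3 = 9/3 = 3
  S[A,B] = ((1.5)·(-1) + (0.5)·(1) + (0.5)·(2) + (-2.5)·(-2)) / 3 = 5/3 = 1.6667
  S[B,B] = ((-1)·(-1) + (1)·(1) + (2)·(2) + (-2)·(-2)) / 3 = 10/3 = 3.3333

S is symmetric (S[j,i] = S[i,j]). Assembling:

S = [[3, 1.6667],
 [1.6667, 3.3333]]


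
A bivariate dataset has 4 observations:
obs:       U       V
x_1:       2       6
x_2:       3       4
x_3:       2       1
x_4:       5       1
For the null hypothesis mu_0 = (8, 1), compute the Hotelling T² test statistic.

Step 1 — sample mean vector:
  mean(U) = (2 + 3 + 2 + 5) / 4 = 12/4 = 3
  mean(V) = (6 + 4 + 1 + 1) / 4 = 12/4 = 3
  x̄ = (3, 3),  deviation x̄ - mu_0 = (3, 3) - (8, 1) = (-5, 2).

Step 2 — sample covariance matrix, S[i,j] = (1/(n-1)) · Σ_k (x_{k,i} - mean_i) · (x_{k,j} - mean_j), divisor n-1 = 3:
  S[U,U] = ((-1)·(-1) + (0)·(0) + (-1)·(-1) + (2)·(2)) / 3 = 6/3 = 2
  S[U,V] = ((-1)·(3) + (0)·(1) + (-1)·(-2) + (2)·(-2)) / 3 = -5/3 = -1.6667
  S[V,V] = ((3)·(3) + (1)·(1) + (-2)·(-2) + (-2)·(-2)) / 3 = 18/3 = 6
  S = [[2, -1.6667],
 [-1.6667, 6]].

Step 3 — invert S. det(S) = 2·6 - (-1.6667)² = 9.2222.
  S^{-1} = (1/det) · [[d, -b], [-b, a]] = [[0.6506, 0.1807],
 [0.1807, 0.2169]].

Step 4 — quadratic form (x̄ - mu_0)^T · S^{-1} · (x̄ - mu_0):
  S^{-1} · (x̄ - mu_0) = (-2.8916, -0.4699),
  (x̄ - mu_0)^T · [...] = (-5)·(-2.8916) + (2)·(-0.4699) = 13.5181.

Step 5 — scale by n: T² = 4 · 13.5181 = 54.0723.

T² ≈ 54.0723


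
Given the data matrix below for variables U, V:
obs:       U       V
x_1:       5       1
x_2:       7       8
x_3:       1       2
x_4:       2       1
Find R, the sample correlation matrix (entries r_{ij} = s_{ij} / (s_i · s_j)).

Step 1 — column means:
  mean(U) = (5 + 7 + 1 + 2) / 4 = 15/4 = 3.75
  mean(V) = (1 + 8 + 2 + 1) / 4 = 12/4 = 3

Step 2 — sample variances and covariances s[i,j] = (1/(n-1)) · Σ_k (x_{k,i} - mean_i) · (x_{k,j} - mean_j), with n-1 = 3:
  s[U,U] = ((1.25)·(1.25) + (3.25)·(3.25) + (-2.75)·(-2.75) + (-1.75)·(-1.75)) / 3 = 22.75/3 = 7.5833
  s[U,V] = ((1.25)·(-2) + (3.25)·(5) + (-2.75)·(-1) + (-1.75)·(-2)) / 3 = 20/3 = 6.6667
  s[V,V] = ((-2)·(-2) + (5)·(5) + (-1)·(-1) + (-2)·(-2)) / 3 = 34/3 = 11.3333
  Sample standard deviations s_i = √(s[i,i]):
  s(U) = √(7.5833) = 2.7538
  s(V) = √(11.3333) = 3.3665

Step 3 — r_{ij} = s_{ij} / (s_i · s_j):
  r[U,U] = 1 (diagonal).
  r[U,V] = 6.6667 / (2.7538 · 3.3665) = 6.6667 / 9.2706 = 0.7191
  r[V,V] = 1 (diagonal).

R is symmetric with unit diagonal. Assembling:

R = [[1, 0.7191],
 [0.7191, 1]]


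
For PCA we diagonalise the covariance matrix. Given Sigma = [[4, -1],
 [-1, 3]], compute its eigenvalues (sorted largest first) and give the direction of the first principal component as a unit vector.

Step 1 — characteristic polynomial of 2×2 Sigma:
  det(Sigma - λI) = λ² - trace · λ + det = 0.
  trace = 4 + 3 = 7, det = 4·3 - (-1)² = 11.
Step 2 — discriminant:
  Δ = trace² - 4·det = 49 - 44 = 5.
Step 3 — eigenvalues:
  λ = (trace ± √Δ)/2 = (7 ± 2.2361)/2,
  λ_1 = 4.618,  λ_2 = 2.382.

Step 4 — unit eigenvector for λ_1: solve (Sigma - λ_1 I)v = 0. First row:
  (4 - 4.618)·v_x + (-1)·v_y = 0, i.e. (-0.618)·v_x + (-1)·v_y = 0,
  so v ∝ (b, λ_1 - a) = (-1, 0.618); multiply by -1 so the first entry is positive: u = (1, -0.618).
  ||u|| = √((1)² + (-0.618)²) = √(1.382) ≈ 1.1756,
  v_1 = u/||u|| ≈ (0.8507, -0.5257) (||v_1|| = 1).

λ_1 = 4.618,  λ_2 = 2.382;  v_1 ≈ (0.8507, -0.5257)


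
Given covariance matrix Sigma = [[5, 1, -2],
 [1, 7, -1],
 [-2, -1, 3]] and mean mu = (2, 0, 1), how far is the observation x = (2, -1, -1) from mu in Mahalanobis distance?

Step 1 — centre the observation: (x - mu) = (0, -1, -2).

Step 2 — invert Sigma (cofactor / det for 3×3, or solve directly):
  Sigma^{-1} = [[0.274, -0.0137, 0.1781],
 [-0.0137, 0.1507, 0.0411],
 [0.1781, 0.0411, 0.4658]].

Step 3 — form the quadratic (x - mu)^T · Sigma^{-1} · (x - mu):
  Sigma^{-1} · (x - mu) = (-0.3425, -0.2329, -0.9726).
  (x - mu)^T · [Sigma^{-1} · (x - mu)] = (0)·(-0.3425) + (-1)·(-0.2329) + (-2)·(-0.9726) = 2.1781.

Step 4 — take square root: d = √(2.1781) ≈ 1.4758.

d(x, mu) = √(2.1781) ≈ 1.4758


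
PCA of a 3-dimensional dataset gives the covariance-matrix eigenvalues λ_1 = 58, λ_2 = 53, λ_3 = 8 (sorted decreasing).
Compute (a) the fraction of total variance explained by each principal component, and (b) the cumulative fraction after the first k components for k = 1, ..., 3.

Step 1 — total variance = trace(Sigma) = Σ λ_i = 58 + 53 + 8 = 119.

Step 2 — fraction explained by component i = λ_i / Σ λ:
  PC1: 58/119 = 0.4874
  PC2: 53/119 = 0.4454
  PC3: 8/119 = 0.0672

Step 3 — cumulative fraction after k components = (λ_1 + ... + λ_k) / Σ λ:
  k = 1: 58/119 = 0.4874
  k = 2: (58 + 53)/119 = 111/119 = 0.9328
  k = 3: (58 + 53 + 8)/119 = 119/119 = 1

Summary (fraction, with percent):

explained: PC1 0.4874 (48.74%), PC2 0.4454 (44.54%), PC3 0.0672 (6.72%);  cumulative: 0.4874, 0.9328, 1


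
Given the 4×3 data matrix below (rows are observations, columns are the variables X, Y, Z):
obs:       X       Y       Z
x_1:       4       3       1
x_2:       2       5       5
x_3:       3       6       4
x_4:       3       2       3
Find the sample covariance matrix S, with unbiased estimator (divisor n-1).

Step 1 — column means:
  mean(X) = (4 + 2 + 3 + 3) / 4 = 12/4 = 3
  mean(Y) = (3 + 5 + 6 + 2) / 4 = 16/4 = 4
  mean(Z) = (1 + 5 + 4 + 3) / 4 = 13/4 = 3.25

Step 2 — sample covariance S[i,j] = (1/(n-1)) · Σ_k (x_{k,i} - mean_i) · (x_{k,j} - mean_j), with n-1 = 3.
  S[X,X] = ((1)·(1) + (-1)·(-1) + (0)·(0) + (0)·(0)) / 3 = 2/3 = 0.6667
  S[X,Y] = ((1)·(-1) + (-1)·(1) + (0)·(2) + (0)·(-2)) / 3 = -2/3 = -0.6667
  S[X,Z] = ((1)·(-2.25) + (-1)·(1.75) + (0)·(0.75) + (0)·(-0.25)) / 3 = -4/3 = -1.3333
  S[Y,Y] = ((-1)·(-1) + (1)·(1) + (2)·(2) + (-2)·(-2)) / 3 = 10/3 = 3.3333
  S[Y,Z] = ((-1)·(-2.25) + (1)·(1.75) + (2)·(0.75) + (-2)·(-0.25)) / 3 = 6/3 = 2
  S[Z,Z] = ((-2.25)·(-2.25) + (1.75)·(1.75) + (0.75)·(0.75) + (-0.25)·(-0.25)) / 3 = 8.75/3 = 2.9167

S is symmetric (S[j,i] = S[i,j]). Assembling:

S = [[0.6667, -0.6667, -1.3333],
 [-0.6667, 3.3333, 2],
 [-1.3333, 2, 2.9167]]


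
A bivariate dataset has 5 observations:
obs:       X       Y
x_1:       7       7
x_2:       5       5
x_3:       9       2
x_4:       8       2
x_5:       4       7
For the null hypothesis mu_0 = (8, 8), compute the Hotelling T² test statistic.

Step 1 — sample mean vector:
  mean(X) = (7 + 5 + 9 + 8 + 4) / 5 = 33/5 = 6.6
  mean(Y) = (7 + 5 + 2 + 2 + 7) / 5 = 23/5 = 4.6
  x̄ = (6.6, 4.6),  deviation x̄ - mu_0 = (6.6, 4.6) - (8, 8) = (-1.4, -3.4).

Step 2 — sample covariance matrix, S[i,j] = (1/(n-1)) · Σ_k (x_{k,i} - mean_i) · (x_{k,j} - mean_j), divisor n-1 = 4:
  S[X,X] = ((0.4)·(0.4) + (-1.6)·(-1.6) + (2.4)·(2.4) + (1.4)·(1.4) + (-2.6)·(-2.6)) / 4 = 17.2/4 = 4.3
  S[X,Y] = ((0.4)·(2.4) + (-1.6)·(0.4) + (2.4)·(-2.6) + (1.4)·(-2.6) + (-2.6)·(2.4)) / 4 = -15.8/4 = -3.95
  S[Y,Y] = ((2.4)·(2.4) + (0.4)·(0.4) + (-2.6)·(-2.6) + (-2.6)·(-2.6) + (2.4)·(2.4)) / 4 = 25.2/4 = 6.3
  S = [[4.3, -3.95],
 [-3.95, 6.3]].

Step 3 — invert S. det(S) = 4.3·6.3 - (-3.95)² = 11.4875.
  S^{-1} = (1/det) · [[d, -b], [-b, a]] = [[0.5484, 0.3439],
 [0.3439, 0.3743]].

Step 4 — quadratic form (x̄ - mu_0)^T · S^{-1} · (x̄ - mu_0):
  S^{-1} · (x̄ - mu_0) = (-1.9369, -1.7541),
  (x̄ - mu_0)^T · [...] = (-1.4)·(-1.9369) + (-3.4)·(-1.7541) = 8.6755.

Step 5 — scale by n: T² = 5 · 8.6755 = 43.3776.

T² ≈ 43.3776


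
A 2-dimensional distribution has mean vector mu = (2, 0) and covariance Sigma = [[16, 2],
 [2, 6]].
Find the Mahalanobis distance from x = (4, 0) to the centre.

Step 1 — centre the observation: (x - mu) = (2, 0).

Step 2 — invert Sigma. det(Sigma) = 16·6 - (2)² = 92.
  Sigma^{-1} = (1/det) · [[d, -b], [-b, a]] = [[0.0652, -0.0217],
 [-0.0217, 0.1739]].

Step 3 — form the quadratic (x - mu)^T · Sigma^{-1} · (x - mu):
  Sigma^{-1} · (x - mu) = (0.1304, -0.0435).
  (x - mu)^T · [Sigma^{-1} · (x - mu)] = (2)·(0.1304) + (0)·(-0.0435) = 0.2609.

Step 4 — take square root: d = √(0.2609) ≈ 0.5108.

d(x, mu) = √(0.2609) ≈ 0.5108


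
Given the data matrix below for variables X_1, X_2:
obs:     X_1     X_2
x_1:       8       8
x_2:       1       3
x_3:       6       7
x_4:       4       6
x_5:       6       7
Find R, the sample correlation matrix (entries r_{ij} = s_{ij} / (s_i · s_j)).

Step 1 — column means:
  mean(X_1) = (8 + 1 + 6 + 4 + 6) / 5 = 25/5 = 5
  mean(X_2) = (8 + 3 + 7 + 6 + 7) / 5 = 31/5 = 6.2

Step 2 — sample variances and covariances s[i,j] = (1/(n-1)) · Σ_k (x_{k,i} - mean_i) · (x_{k,j} - mean_j), with n-1 = 4:
  s[X_1,X_1] = ((3)·(3) + (-4)·(-4) + (1)·(1) + (-1)·(-1) + (1)·(1)) / 4 = 28/4 = 7
  s[X_1,X_2] = ((3)·(1.8) + (-4)·(-3.2) + (1)·(0.8) + (-1)·(-0.2) + (1)·(0.8)) / 4 = 20/4 = 5
  s[X_2,X_2] = ((1.8)·(1.8) + (-3.2)·(-3.2) + (0.8)·(0.8) + (-0.2)·(-0.2) + (0.8)·(0.8)) / 4 = 14.8/4 = 3.7
  Sample standard deviations s_i = √(s[i,i]):
  s(X_1) = √(7) = 2.6458
  s(X_2) = √(3.7) = 1.9235

Step 3 — r_{ij} = s_{ij} / (s_i · s_j):
  r[X_1,X_1] = 1 (diagonal).
  r[X_1,X_2] = 5 / (2.6458 · 1.9235) = 5 / 5.0892 = 0.9825
  r[X_2,X_2] = 1 (diagonal).

R is symmetric with unit diagonal. Assembling:

R = [[1, 0.9825],
 [0.9825, 1]]


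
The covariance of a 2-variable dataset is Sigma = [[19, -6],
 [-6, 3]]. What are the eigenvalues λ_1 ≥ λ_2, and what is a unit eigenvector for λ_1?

Step 1 — characteristic polynomial of 2×2 Sigma:
  det(Sigma - λI) = λ² - trace · λ + det = 0.
  trace = 19 + 3 = 22, det = 19·3 - (-6)² = 21.
Step 2 — discriminant:
  Δ = trace² - 4·det = 484 - 84 = 400.
Step 3 — eigenvalues:
  λ = (trace ± √Δ)/2 = (22 ± 20)/2,
  λ_1 = 21,  λ_2 = 1.

Step 4 — unit eigenvector for λ_1: solve (Sigma - λ_1 I)v = 0. First row:
  (19 - 21)·v_x + (-6)·v_y = 0, i.e. (-2)·v_x + (-6)·v_y = 0,
  so v ∝ (b, λ_1 - a) = (-6, 2); multiply by -1 so the first entry is positive: u = (6, -2).
  ||u|| = √((6)² + (-2)²) = √(40) ≈ 6.3246,
  v_1 = u/||u|| ≈ (0.9487, -0.3162) (||v_1|| = 1).

λ_1 = 21,  λ_2 = 1;  v_1 ≈ (0.9487, -0.3162)


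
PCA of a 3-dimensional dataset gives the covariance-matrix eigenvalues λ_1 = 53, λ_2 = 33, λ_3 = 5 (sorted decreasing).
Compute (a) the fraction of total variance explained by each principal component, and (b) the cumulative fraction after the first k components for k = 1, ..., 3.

Step 1 — total variance = trace(Sigma) = Σ λ_i = 53 + 33 + 5 = 91.

Step 2 — fraction explained by component i = λ_i / Σ λ:
  PC1: 53/91 = 0.5824
  PC2: 33/91 = 0.3626
  PC3: 5/91 = 0.0549

Step 3 — cumulative fraction after k components = (λ_1 + ... + λ_k) / Σ λ:
  k = 1: 53/91 = 0.5824
  k = 2: (53 + 33)/91 = 86/91 = 0.9451
  k = 3: (53 + 33 + 5)/91 = 91/91 = 1

Summary (fraction, with percent):

explained: PC1 0.5824 (58.24%), PC2 0.3626 (36.26%), PC3 0.0549 (5.49%);  cumulative: 0.5824, 0.9451, 1


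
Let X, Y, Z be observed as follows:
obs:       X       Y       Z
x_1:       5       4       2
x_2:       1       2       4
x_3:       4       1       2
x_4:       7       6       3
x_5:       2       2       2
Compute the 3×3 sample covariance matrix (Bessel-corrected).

Step 1 — column means:
  mean(X) = (5 + 1 + 4 + 7 + 2) / 5 = 19/5 = 3.8
  mean(Y) = (4 + 2 + 1 + 6 + 2) / 5 = 15/5 = 3
  mean(Z) = (2 + 4 + 2 + 3 + 2) / 5 = 13/5 = 2.6

Step 2 — sample covariance S[i,j] = (1/(n-1)) · Σ_k (x_{k,i} - mean_i) · (x_{k,j} - mean_j), with n-1 = 4.
  S[X,X] = ((1.2)·(1.2) + (-2.8)·(-2.8) + (0.2)·(0.2) + (3.2)·(3.2) + (-1.8)·(-1.8)) / 4 = 22.8/4 = 5.7
  S[X,Y] = ((1.2)·(1) + (-2.8)·(-1) + (0.2)·(-2) + (3.2)·(3) + (-1.8)·(-1)) / 4 = 15/4 = 3.75
  S[X,Z] = ((1.2)·(-0.6) + (-2.8)·(1.4) + (0.2)·(-0.6) + (3.2)·(0.4) + (-1.8)·(-0.6)) / 4 = -2.4/4 = -0.6
  S[Y,Y] = ((1)·(1) + (-1)·(-1) + (-2)·(-2) + (3)·(3) + (-1)·(-1)) / 4 = 16/4 = 4
  S[Y,Z] = ((1)·(-0.6) + (-1)·(1.4) + (-2)·(-0.6) + (3)·(0.4) + (-1)·(-0.6)) / 4 = 1/4 = 0.25
  S[Z,Z] = ((-0.6)·(-0.6) + (1.4)·(1.4) + (-0.6)·(-0.6) + (0.4)·(0.4) + (-0.6)·(-0.6)) / 4 = 3.2/4 = 0.8

S is symmetric (S[j,i] = S[i,j]). Assembling:

S = [[5.7, 3.75, -0.6],
 [3.75, 4, 0.25],
 [-0.6, 0.25, 0.8]]


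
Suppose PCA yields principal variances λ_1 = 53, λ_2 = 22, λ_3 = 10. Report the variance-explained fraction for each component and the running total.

Step 1 — total variance = trace(Sigma) = Σ λ_i = 53 + 22 + 10 = 85.

Step 2 — fraction explained by component i = λ_i / Σ λ:
  PC1: 53/85 = 0.6235
  PC2: 22/85 = 0.2588
  PC3: 10/85 = 0.1176

Step 3 — cumulative fraction after k components = (λ_1 + ... + λ_k) / Σ λ:
  k = 1: 53/85 = 0.6235
  k = 2: (53 + 22)/85 = 75/85 = 0.8824
  k = 3: (53 + 22 + 10)/85 = 85/85 = 1

Summary (fraction, with percent):

explained: PC1 0.6235 (62.35%), PC2 0.2588 (25.88%), PC3 0.1176 (11.76%);  cumulative: 0.6235, 0.8824, 1


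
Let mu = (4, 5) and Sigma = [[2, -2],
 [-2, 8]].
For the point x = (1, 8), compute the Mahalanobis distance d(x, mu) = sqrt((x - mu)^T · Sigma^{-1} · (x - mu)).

Step 1 — centre the observation: (x - mu) = (-3, 3).

Step 2 — invert Sigma. det(Sigma) = 2·8 - (-2)² = 12.
  Sigma^{-1} = (1/det) · [[d, -b], [-b, a]] = [[0.6667, 0.1667],
 [0.1667, 0.1667]].

Step 3 — form the quadratic (x - mu)^T · Sigma^{-1} · (x - mu):
  Sigma^{-1} · (x - mu) = (-1.5, 0).
  (x - mu)^T · [Sigma^{-1} · (x - mu)] = (-3)·(-1.5) + (3)·(0) = 4.5.

Step 4 — take square root: d = √(4.5) ≈ 2.1213.

d(x, mu) = √(4.5) ≈ 2.1213


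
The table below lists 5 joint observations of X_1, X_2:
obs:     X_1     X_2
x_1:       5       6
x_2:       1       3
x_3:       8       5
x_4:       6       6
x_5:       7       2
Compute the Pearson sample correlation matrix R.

Step 1 — column means:
  mean(X_1) = (5 + 1 + 8 + 6 + 7) / 5 = 27/5 = 5.4
  mean(X_2) = (6 + 3 + 5 + 6 + 2) / 5 = 22/5 = 4.4

Step 2 — sample variances and covariances s[i,j] = (1/(n-1)) · Σ_k (x_{k,i} - mean_i) · (x_{k,j} - mean_j), with n-1 = 4:
  s[X_1,X_1] = ((-0.4)·(-0.4) + (-4.4)·(-4.4) + (2.6)·(2.6) + (0.6)·(0.6) + (1.6)·(1.6)) / 4 = 29.2/4 = 7.3
  s[X_1,X_2] = ((-0.4)·(1.6) + (-4.4)·(-1.4) + (2.6)·(0.6) + (0.6)·(1.6) + (1.6)·(-2.4)) / 4 = 4.2/4 = 1.05
  s[X_2,X_2] = ((1.6)·(1.6) + (-1.4)·(-1.4) + (0.6)·(0.6) + (1.6)·(1.6) + (-2.4)·(-2.4)) / 4 = 13.2/4 = 3.3
  Sample standard deviations s_i = √(s[i,i]):
  s(X_1) = √(7.3) = 2.7019
  s(X_2) = √(3.3) = 1.8166

Step 3 — r_{ij} = s_{ij} / (s_i · s_j):
  r[X_1,X_1] = 1 (diagonal).
  r[X_1,X_2] = 1.05 / (2.7019 · 1.8166) = 1.05 / 4.9082 = 0.2139
  r[X_2,X_2] = 1 (diagonal).

R is symmetric with unit diagonal. Assembling:

R = [[1, 0.2139],
 [0.2139, 1]]


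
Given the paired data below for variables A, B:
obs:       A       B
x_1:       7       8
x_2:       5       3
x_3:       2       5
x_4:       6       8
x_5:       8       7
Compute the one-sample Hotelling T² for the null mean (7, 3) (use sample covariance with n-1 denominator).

Step 1 — sample mean vector:
  mean(A) = (7 + 5 + 2 + 6 + 8) / 5 = 28/5 = 5.6
  mean(B) = (8 + 3 + 5 + 8 + 7) / 5 = 31/5 = 6.2
  x̄ = (5.6, 6.2),  deviation x̄ - mu_0 = (5.6, 6.2) - (7, 3) = (-1.4, 3.2).

Step 2 — sample covariance matrix, S[i,j] = (1/(n-1)) · Σ_k (x_{k,i} - mean_i) · (x_{k,j} - mean_j), divisor n-1 = 4:
  S[A,A] = ((1.4)·(1.4) + (-0.6)·(-0.6) + (-3.6)·(-3.6) + (0.4)·(0.4) + (2.4)·(2.4)) / 4 = 21.2/4 = 5.3
  S[A,B] = ((1.4)·(1.8) + (-0.6)·(-3.2) + (-3.6)·(-1.2) + (0.4)·(1.8) + (2.4)·(0.8)) / 4 = 11.4/4 = 2.85
  S[B,B] = ((1.8)·(1.8) + (-3.2)·(-3.2) + (-1.2)·(-1.2) + (1.8)·(1.8) + (0.8)·(0.8)) / 4 = 18.8/4 = 4.7
  S = [[5.3, 2.85],
 [2.85, 4.7]].

Step 3 — invert S. det(S) = 5.3·4.7 - (2.85)² = 16.7875.
  S^{-1} = (1/det) · [[d, -b], [-b, a]] = [[0.28, -0.1698],
 [-0.1698, 0.3157]].

Step 4 — quadratic form (x̄ - mu_0)^T · S^{-1} · (x̄ - mu_0):
  S^{-1} · (x̄ - mu_0) = (-0.9352, 1.248),
  (x̄ - mu_0)^T · [...] = (-1.4)·(-0.9352) + (3.2)·(1.248) = 5.3028.

Step 5 — scale by n: T² = 5 · 5.3028 = 26.5138.

T² ≈ 26.5138


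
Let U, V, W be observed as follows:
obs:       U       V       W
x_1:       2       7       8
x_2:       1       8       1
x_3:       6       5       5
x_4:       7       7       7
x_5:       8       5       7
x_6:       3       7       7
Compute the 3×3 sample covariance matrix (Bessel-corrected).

Step 1 — column means:
  mean(U) = (2 + 1 + 6 + 7 + 8 + 3) / 6 = 27/6 = 4.5
  mean(V) = (7 + 8 + 5 + 7 + 5 + 7) / 6 = 39/6 = 6.5
  mean(W) = (8 + 1 + 5 + 7 + 7 + 7) / 6 = 35/6 = 5.8333

Step 2 — sample covariance S[i,j] = (1/(n-1)) · Σ_k (x_{k,i} - mean_i) · (x_{k,j} - mean_j), with n-1 = 5.
  S[U,U] = ((-2.5)·(-2.5) + (-3.5)·(-3.5) + (1.5)·(1.5) + (2.5)·(2.5) + (3.5)·(3.5) + (-1.5)·(-1.5)) / 5 = 41.5/5 = 8.3
  S[U,V] = ((-2.5)·(0.5) + (-3.5)·(1.5) + (1.5)·(-1.5) + (2.5)·(0.5) + (3.5)·(-1.5) + (-1.5)·(0.5)) / 5 = -13.5/5 = -2.7
  S[U,W] = ((-2.5)·(2.1667) + (-3.5)·(-4.8333) + (1.5)·(-0.8333) + (2.5)·(1.1667) + (3.5)·(1.1667) + (-1.5)·(1.1667)) / 5 = 15.5/5 = 3.1
  S[V,V] = ((0.5)·(0.5) + (1.5)·(1.5) + (-1.5)·(-1.5) + (0.5)·(0.5) + (-1.5)·(-1.5) + (0.5)·(0.5)) / 5 = 7.5/5 = 1.5
  S[V,W] = ((0.5)·(2.1667) + (1.5)·(-4.8333) + (-1.5)·(-0.8333) + (0.5)·(1.1667) + (-1.5)·(1.1667) + (0.5)·(1.1667)) / 5 = -5.5/5 = -1.1
  S[W,W] = ((2.1667)·(2.1667) + (-4.8333)·(-4.8333) + (-0.8333)·(-0.8333) + (1.1667)·(1.1667) + (1.1667)·(1.1667) + (1.1667)·(1.1667)) / 5 = 32.8333/5 = 6.5667

S is symmetric (S[j,i] = S[i,j]). Assembling:

S = [[8.3, -2.7, 3.1],
 [-2.7, 1.5, -1.1],
 [3.1, -1.1, 6.5667]]


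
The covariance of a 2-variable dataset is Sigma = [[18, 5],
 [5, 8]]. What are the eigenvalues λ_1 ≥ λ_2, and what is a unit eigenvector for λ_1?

Step 1 — characteristic polynomial of 2×2 Sigma:
  det(Sigma - λI) = λ² - trace · λ + det = 0.
  trace = 18 + 8 = 26, det = 18·8 - (5)² = 119.
Step 2 — discriminant:
  Δ = trace² - 4·det = 676 - 476 = 200.
Step 3 — eigenvalues:
  λ = (trace ± √Δ)/2 = (26 ± 14.1421)/2,
  λ_1 = 20.0711,  λ_2 = 5.9289.

Step 4 — unit eigenvector for λ_1: solve (Sigma - λ_1 I)v = 0. First row:
  (18 - 20.0711)·v_x + (5)·v_y = 0, i.e. (-2.0711)·v_x + (5)·v_y = 0,
  so v ∝ (b, λ_1 - a) = (5, 2.0711) = u.
  ||u|| = √((5)² + (2.0711)²) = √(29.2893) ≈ 5.412,
  v_1 = u/||u|| ≈ (0.9239, 0.3827) (||v_1|| = 1).

λ_1 = 20.0711,  λ_2 = 5.9289;  v_1 ≈ (0.9239, 0.3827)


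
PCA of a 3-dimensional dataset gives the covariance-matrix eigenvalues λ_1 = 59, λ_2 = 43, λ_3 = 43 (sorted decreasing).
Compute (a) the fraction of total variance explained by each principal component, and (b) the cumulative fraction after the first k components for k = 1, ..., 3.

Step 1 — total variance = trace(Sigma) = Σ λ_i = 59 + 43 + 43 = 145.

Step 2 — fraction explained by component i = λ_i / Σ λ:
  PC1: 59/145 = 0.4069
  PC2: 43/145 = 0.2966
  PC3: 43/145 = 0.2966

Step 3 — cumulative fraction after k components = (λ_1 + ... + λ_k) / Σ λ:
  k = 1: 59/145 = 0.4069
  k = 2: (59 + 43)/145 = 102/145 = 0.7034
  k = 3: (59 + 43 + 43)/145 = 145/145 = 1

Summary (fraction, with percent):

explained: PC1 0.4069 (40.69%), PC2 0.2966 (29.66%), PC3 0.2966 (29.66%);  cumulative: 0.4069, 0.7034, 1


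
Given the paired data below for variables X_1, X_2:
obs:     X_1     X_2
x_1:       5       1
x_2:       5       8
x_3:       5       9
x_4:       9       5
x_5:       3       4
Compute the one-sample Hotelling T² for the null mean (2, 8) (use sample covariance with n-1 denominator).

Step 1 — sample mean vector:
  mean(X_1) = (5 + 5 + 5 + 9 + 3) / 5 = 27/5 = 5.4
  mean(X_2) = (1 + 8 + 9 + 5 + 4) / 5 = 27/5 = 5.4
  x̄ = (5.4, 5.4),  deviation x̄ - mu_0 = (5.4, 5.4) - (2, 8) = (3.4, -2.6).

Step 2 — sample covariance matrix, S[i,j] = (1/(n-1)) · Σ_k (x_{k,i} - mean_i) · (x_{k,j} - mean_j), divisor n-1 = 4:
  S[X_1,X_1] = ((-0.4)·(-0.4) + (-0.4)·(-0.4) + (-0.4)·(-0.4) + (3.6)·(3.6) + (-2.4)·(-2.4)) / 4 = 19.2/4 = 4.8
  S[X_1,X_2] = ((-0.4)·(-4.4) + (-0.4)·(2.6) + (-0.4)·(3.6) + (3.6)·(-0.4) + (-2.4)·(-1.4)) / 4 = 1.2/4 = 0.3
  S[X_2,X_2] = ((-4.4)·(-4.4) + (2.6)·(2.6) + (3.6)·(3.6) + (-0.4)·(-0.4) + (-1.4)·(-1.4)) / 4 = 41.2/4 = 10.3
  S = [[4.8, 0.3],
 [0.3, 10.3]].

Step 3 — invert S. det(S) = 4.8·10.3 - (0.3)² = 49.35.
  S^{-1} = (1/det) · [[d, -b], [-b, a]] = [[0.2087, -0.0061],
 [-0.0061, 0.0973]].

Step 4 — quadratic form (x̄ - mu_0)^T · S^{-1} · (x̄ - mu_0):
  S^{-1} · (x̄ - mu_0) = (0.7254, -0.2736),
  (x̄ - mu_0)^T · [...] = (3.4)·(0.7254) + (-2.6)·(-0.2736) = 3.1777.

Step 5 — scale by n: T² = 5 · 3.1777 = 15.8886.

T² ≈ 15.8886


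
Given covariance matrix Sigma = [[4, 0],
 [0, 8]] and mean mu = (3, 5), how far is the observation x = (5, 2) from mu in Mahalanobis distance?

Step 1 — centre the observation: (x - mu) = (2, -3).

Step 2 — invert Sigma. det(Sigma) = 4·8 - (0)² = 32.
  Sigma^{-1} = (1/det) · [[d, -b], [-b, a]] = [[0.25, 0],
 [0, 0.125]].

Step 3 — form the quadratic (x - mu)^T · Sigma^{-1} · (x - mu):
  Sigma^{-1} · (x - mu) = (0.5, -0.375).
  (x - mu)^T · [Sigma^{-1} · (x - mu)] = (2)·(0.5) + (-3)·(-0.375) = 2.125.

Step 4 — take square root: d = √(2.125) ≈ 1.4577.

d(x, mu) = √(2.125) ≈ 1.4577


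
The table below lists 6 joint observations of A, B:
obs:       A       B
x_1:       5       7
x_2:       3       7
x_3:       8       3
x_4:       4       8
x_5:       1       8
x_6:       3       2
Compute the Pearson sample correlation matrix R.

Step 1 — column means:
  mean(A) = (5 + 3 + 8 + 4 + 1 + 3) / 6 = 24/6 = 4
  mean(B) = (7 + 7 + 3 + 8 + 8 + 2) / 6 = 35/6 = 5.8333

Step 2 — sample variances and covariances s[i,j] = (1/(n-1)) · Σ_k (x_{k,i} - mean_i) · (x_{k,j} - mean_j), with n-1 = 5:
  s[A,A] = ((1)·(1) + (-1)·(-1) + (4)·(4) + (0)·(0) + (-3)·(-3) + (-1)·(-1)) / 5 = 28/5 = 5.6
  s[A,B] = ((1)·(1.1667) + (-1)·(1.1667) + (4)·(-2.8333) + (0)·(2.1667) + (-3)·(2.1667) + (-1)·(-3.8333)) / 5 = -14/5 = -2.8
  s[B,B] = ((1.1667)·(1.1667) + (1.1667)·(1.1667) + (-2.8333)·(-2.8333) + (2.1667)·(2.1667) + (2.1667)·(2.1667) + (-3.8333)·(-3.8333)) / 5 = 34.8333/5 = 6.9667
  Sample standard deviations s_i = √(s[i,i]):
  s(A) = √(5.6) = 2.3664
  s(B) = √(6.9667) = 2.6394

Step 3 — r_{ij} = s_{ij} / (s_i · s_j):
  r[A,A] = 1 (diagonal).
  r[A,B] = -2.8 / (2.3664 · 2.6394) = -2.8 / 6.2461 = -0.4483
  r[B,B] = 1 (diagonal).

R is symmetric with unit diagonal. Assembling:

R = [[1, -0.4483],
 [-0.4483, 1]]


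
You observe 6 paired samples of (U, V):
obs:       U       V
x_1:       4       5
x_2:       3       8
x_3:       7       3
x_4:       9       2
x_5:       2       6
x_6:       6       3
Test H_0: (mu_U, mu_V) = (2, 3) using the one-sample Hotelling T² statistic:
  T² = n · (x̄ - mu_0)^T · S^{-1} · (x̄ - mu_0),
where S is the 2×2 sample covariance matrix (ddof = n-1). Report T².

Step 1 — sample mean vector:
  mean(U) = (4 + 3 + 7 + 9 + 2 + 6) / 6 = 31/6 = 5.1667
  mean(V) = (5 + 8 + 3 + 2 + 6 + 3) / 6 = 27/6 = 4.5
  x̄ = (5.1667, 4.5),  deviation x̄ - mu_0 = (5.1667, 4.5) - (2, 3) = (3.1667, 1.5).

Step 2 — sample covariance matrix, S[i,j] = (1/(n-1)) · Σ_k (x_{k,i} - mean_i) · (x_{k,j} - mean_j), divisor n-1 = 5:
  S[U,U] = ((-1.1667)·(-1.1667) + (-2.1667)·(-2.1667) + (1.8333)·(1.8333) + (3.8333)·(3.8333) + (-3.1667)·(-3.1667) + (0.8333)·(0.8333)) / 5 = 34.8333/5 = 6.9667
  S[U,V] = ((-1.1667)·(0.5) + (-2.1667)·(3.5) + (1.8333)·(-1.5) + (3.8333)·(-2.5) + (-3.1667)·(1.5) + (0.8333)·(-1.5)) / 5 = -26.5/5 = -5.3
  S[V,V] = ((0.5)·(0.5) + (3.5)·(3.5) + (-1.5)·(-1.5) + (-2.5)·(-2.5) + (1.5)·(1.5) + (-1.5)·(-1.5)) / 5 = 25.5/5 = 5.1
  S = [[6.9667, -5.3],
 [-5.3, 5.1]].

Step 3 — invert S. det(S) = 6.9667·5.1 - (-5.3)² = 7.44.
  S^{-1} = (1/det) · [[d, -b], [-b, a]] = [[0.6855, 0.7124],
 [0.7124, 0.9364]].

Step 4 — quadratic form (x̄ - mu_0)^T · S^{-1} · (x̄ - mu_0):
  S^{-1} · (x̄ - mu_0) = (3.2392, 3.6604),
  (x̄ - mu_0)^T · [...] = (3.1667)·(3.2392) + (1.5)·(3.6604) = 15.7482.

Step 5 — scale by n: T² = 6 · 15.7482 = 94.4892.

T² ≈ 94.4892


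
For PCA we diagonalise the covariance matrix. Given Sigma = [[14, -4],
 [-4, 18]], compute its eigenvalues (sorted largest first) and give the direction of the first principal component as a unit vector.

Step 1 — characteristic polynomial of 2×2 Sigma:
  det(Sigma - λI) = λ² - trace · λ + det = 0.
  trace = 14 + 18 = 32, det = 14·18 - (-4)² = 236.
Step 2 — discriminant:
  Δ = trace² - 4·det = 1024 - 944 = 80.
Step 3 — eigenvalues:
  λ = (trace ± √Δ)/2 = (32 ± 8.9443)/2,
  λ_1 = 20.4721,  λ_2 = 11.5279.

Step 4 — unit eigenvector for λ_1: solve (Sigma - λ_1 I)v = 0. First row:
  (14 - 20.4721)·v_x + (-4)·v_y = 0, i.e. (-6.4721)·v_x + (-4)·v_y = 0,
  so v ∝ (b, λ_1 - a) = (-4, 6.4721); multiply by -1 so the first entry is positive: u = (4, -6.4721).
  ||u|| = √((4)² + (-6.4721)²) = √(57.8885) ≈ 7.6085,
  v_1 = u/||u|| ≈ (0.5257, -0.8507) (||v_1|| = 1).

λ_1 = 20.4721,  λ_2 = 11.5279;  v_1 ≈ (0.5257, -0.8507)


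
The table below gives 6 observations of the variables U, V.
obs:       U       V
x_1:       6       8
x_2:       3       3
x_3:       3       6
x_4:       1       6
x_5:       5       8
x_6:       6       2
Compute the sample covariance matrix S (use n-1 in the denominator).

Step 1 — column means:
  mean(U) = (6 + 3 + 3 + 1 + 5 + 6) / 6 = 24/6 = 4
  mean(V) = (8 + 3 + 6 + 6 + 8 + 2) / 6 = 33/6 = 5.5

Step 2 — sample covariance S[i,j] = (1/(n-1)) · Σ_k (x_{k,i} - mean_i) · (x_{k,j} - mean_j), with n-1 = 5.
  S[U,U] = ((2)·(2) + (-1)·(-1) + (-1)·(-1) + (-3)·(-3) + (1)·(1) + (2)·(2)) / 5 = 20/5 = 4
  S[U,V] = ((2)·(2.5) + (-1)·(-2.5) + (-1)·(0.5) + (-3)·(0.5) + (1)·(2.5) + (2)·(-3.5)) / 5 = 1/5 = 0.2
  S[V,V] = ((2.5)·(2.5) + (-2.5)·(-2.5) + (0.5)·(0.5) + (0.5)·(0.5) + (2.5)·(2.5) + (-3.5)·(-3.5)) / 5 = 31.5/5 = 6.3

S is symmetric (S[j,i] = S[i,j]). Assembling:

S = [[4, 0.2],
 [0.2, 6.3]]


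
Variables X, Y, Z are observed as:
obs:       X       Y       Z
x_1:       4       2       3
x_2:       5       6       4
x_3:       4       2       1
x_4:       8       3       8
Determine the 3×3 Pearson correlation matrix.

Step 1 — column means:
  mean(X) = (4 + 5 + 4 + 8) / 4 = 21/4 = 5.25
  mean(Y) = (2 + 6 + 2 + 3) / 4 = 13/4 = 3.25
  mean(Z) = (3 + 4 + 1 + 8) / 4 = 16/4 = 4

Step 2 — sample variances and covariances s[i,j] = (1/(n-1)) · Σ_k (x_{k,i} - mean_i) · (x_{k,j} - mean_j), with n-1 = 3:
  s[X,X] = ((-1.25)·(-1.25) + (-0.25)·(-0.25) + (-1.25)·(-1.25) + (2.75)·(2.75)) / 3 = 10.75/3 = 3.5833
  s[X,Y] = ((-1.25)·(-1.25) + (-0.25)·(2.75) + (-1.25)·(-1.25) + (2.75)·(-0.25)) / 3 = 1.75/3 = 0.5833
  s[X,Z] = ((-1.25)·(-1) + (-0.25)·(0) + (-1.25)·(-3) + (2.75)·(4)) / 3 = 16/3 = 5.3333
  s[Y,Y] = ((-1.25)·(-1.25) + (2.75)·(2.75) + (-1.25)·(-1.25) + (-0.25)·(-0.25)) / 3 = 10.75/3 = 3.5833
  s[Y,Z] = ((-1.25)·(-1) + (2.75)·(0) + (-1.25)·(-3) + (-0.25)·(4)) / 3 = 4/3 = 1.3333
  s[Z,Z] = ((-1)·(-1) + (0)·(0) + (-3)·(-3) + (4)·(4)) / 3 = 26/3 = 8.6667
  Sample standard deviations s_i = √(s[i,i]):
  s(X) = √(3.5833) = 1.893
  s(Y) = √(3.5833) = 1.893
  s(Z) = √(8.6667) = 2.9439

Step 3 — r_{ij} = s_{ij} / (s_i · s_j):
  r[X,X] = 1 (diagonal).
  r[X,Y] = 0.5833 / (1.893 · 1.893) = 0.5833 / 3.5833 = 0.1628
  r[X,Z] = 5.3333 / (1.893 · 2.9439) = 5.3333 / 5.5728 = 0.957
  r[Y,Y] = 1 (diagonal).
  r[Y,Z] = 1.3333 / (1.893 · 2.9439) = 1.3333 / 5.5728 = 0.2393
  r[Z,Z] = 1 (diagonal).

R is symmetric with unit diagonal. Assembling:

R = [[1, 0.1628, 0.957],
 [0.1628, 1, 0.2393],
 [0.957, 0.2393, 1]]


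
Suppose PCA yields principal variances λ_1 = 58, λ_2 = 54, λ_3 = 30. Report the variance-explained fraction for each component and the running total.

Step 1 — total variance = trace(Sigma) = Σ λ_i = 58 + 54 + 30 = 142.

Step 2 — fraction explained by component i = λ_i / Σ λ:
  PC1: 58/142 = 0.4085
  PC2: 54/142 = 0.3803
  PC3: 30/142 = 0.2113

Step 3 — cumulative fraction after k components = (λ_1 + ... + λ_k) / Σ λ:
  k = 1: 58/142 = 0.4085
  k = 2: (58 + 54)/142 = 112/142 = 0.7887
  k = 3: (58 + 54 + 30)/142 = 142/142 = 1

Summary (fraction, with percent):

explained: PC1 0.4085 (40.85%), PC2 0.3803 (38.03%), PC3 0.2113 (21.13%);  cumulative: 0.4085, 0.7887, 1


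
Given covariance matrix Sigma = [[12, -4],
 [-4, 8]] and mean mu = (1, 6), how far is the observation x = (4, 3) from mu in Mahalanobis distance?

Step 1 — centre the observation: (x - mu) = (3, -3).

Step 2 — invert Sigma. det(Sigma) = 12·8 - (-4)² = 80.
  Sigma^{-1} = (1/det) · [[d, -b], [-b, a]] = [[0.1, 0.05],
 [0.05, 0.15]].

Step 3 — form the quadratic (x - mu)^T · Sigma^{-1} · (x - mu):
  Sigma^{-1} · (x - mu) = (0.15, -0.3).
  (x - mu)^T · [Sigma^{-1} · (x - mu)] = (3)·(0.15) + (-3)·(-0.3) = 1.35.

Step 4 — take square root: d = √(1.35) ≈ 1.1619.

d(x, mu) = √(1.35) ≈ 1.1619


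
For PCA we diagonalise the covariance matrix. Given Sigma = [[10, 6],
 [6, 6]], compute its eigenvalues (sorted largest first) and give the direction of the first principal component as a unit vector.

Step 1 — characteristic polynomial of 2×2 Sigma:
  det(Sigma - λI) = λ² - trace · λ + det = 0.
  trace = 10 + 6 = 16, det = 10·6 - (6)² = 24.
Step 2 — discriminant:
  Δ = trace² - 4·det = 256 - 96 = 160.
Step 3 — eigenvalues:
  λ = (trace ± √Δ)/2 = (16 ± 12.6491)/2,
  λ_1 = 14.3246,  λ_2 = 1.6754.

Step 4 — unit eigenvector for λ_1: solve (Sigma - λ_1 I)v = 0. First row:
  (10 - 14.3246)·v_x + (6)·v_y = 0, i.e. (-4.3246)·v_x + (6)·v_y = 0,
  so v ∝ (b, λ_1 - a) = (6, 4.3246) = u.
  ||u|| = √((6)² + (4.3246)²) = √(54.7018) ≈ 7.3961,
  v_1 = u/||u|| ≈ (0.8112, 0.5847) (||v_1|| = 1).

λ_1 = 14.3246,  λ_2 = 1.6754;  v_1 ≈ (0.8112, 0.5847)


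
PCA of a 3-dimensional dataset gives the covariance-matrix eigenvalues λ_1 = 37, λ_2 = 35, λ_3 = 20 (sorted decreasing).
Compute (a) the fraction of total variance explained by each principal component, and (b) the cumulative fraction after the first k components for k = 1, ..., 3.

Step 1 — total variance = trace(Sigma) = Σ λ_i = 37 + 35 + 20 = 92.

Step 2 — fraction explained by component i = λ_i / Σ λ:
  PC1: 37/92 = 0.4022
  PC2: 35/92 = 0.3804
  PC3: 20/92 = 0.2174

Step 3 — cumulative fraction after k components = (λ_1 + ... + λ_k) / Σ λ:
  k = 1: 37/92 = 0.4022
  k = 2: (37 + 35)/92 = 72/92 = 0.7826
  k = 3: (37 + 35 + 20)/92 = 92/92 = 1

Summary (fraction, with percent):

explained: PC1 0.4022 (40.22%), PC2 0.3804 (38.04%), PC3 0.2174 (21.74%);  cumulative: 0.4022, 0.7826, 1


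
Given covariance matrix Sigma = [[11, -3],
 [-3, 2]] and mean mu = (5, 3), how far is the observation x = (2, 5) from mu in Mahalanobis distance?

Step 1 — centre the observation: (x - mu) = (-3, 2).

Step 2 — invert Sigma. det(Sigma) = 11·2 - (-3)² = 13.
  Sigma^{-1} = (1/det) · [[d, -b], [-b, a]] = [[0.1538, 0.2308],
 [0.2308, 0.8462]].

Step 3 — form the quadratic (x - mu)^T · Sigma^{-1} · (x - mu):
  Sigma^{-1} · (x - mu) = (0, 1).
  (x - mu)^T · [Sigma^{-1} · (x - mu)] = (-3)·(0) + (2)·(1) = 2.

Step 4 — take square root: d = √(2) ≈ 1.4142.

d(x, mu) = √(2) ≈ 1.4142


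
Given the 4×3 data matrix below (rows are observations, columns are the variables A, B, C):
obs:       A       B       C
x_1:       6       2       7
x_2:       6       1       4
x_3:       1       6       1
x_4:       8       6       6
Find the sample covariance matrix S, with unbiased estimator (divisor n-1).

Step 1 — column means:
  mean(A) = (6 + 6 + 1 + 8) / 4 = 21/4 = 5.25
  mean(B) = (2 + 1 + 6 + 6) / 4 = 15/4 = 3.75
  mean(C) = (7 + 4 + 1 + 6) / 4 = 18/4 = 4.5

Step 2 — sample covariance S[i,j] = (1/(n-1)) · Σ_k (x_{k,i} - mean_i) · (x_{k,j} - mean_j), with n-1 = 3.
  S[A,A] = ((0.75)·(0.75) + (0.75)·(0.75) + (-4.25)·(-4.25) + (2.75)·(2.75)) / 3 = 26.75/3 = 8.9167
  S[A,B] = ((0.75)·(-1.75) + (0.75)·(-2.75) + (-4.25)·(2.25) + (2.75)·(2.25)) / 3 = -6.75/3 = -2.25
  S[A,C] = ((0.75)·(2.5) + (0.75)·(-0.5) + (-4.25)·(-3.5) + (2.75)·(1.5)) / 3 = 20.5/3 = 6.8333
  S[B,B] = ((-1.75)·(-1.75) + (-2.75)·(-2.75) + (2.25)·(2.25) + (2.25)·(2.25)) / 3 = 20.75/3 = 6.9167
  S[B,C] = ((-1.75)·(2.5) + (-2.75)·(-0.5) + (2.25)·(-3.5) + (2.25)·(1.5)) / 3 = -7.5/3 = -2.5
  S[C,C] = ((2.5)·(2.5) + (-0.5)·(-0.5) + (-3.5)·(-3.5) + (1.5)·(1.5)) / 3 = 21/3 = 7

S is symmetric (S[j,i] = S[i,j]). Assembling:

S = [[8.9167, -2.25, 6.8333],
 [-2.25, 6.9167, -2.5],
 [6.8333, -2.5, 7]]


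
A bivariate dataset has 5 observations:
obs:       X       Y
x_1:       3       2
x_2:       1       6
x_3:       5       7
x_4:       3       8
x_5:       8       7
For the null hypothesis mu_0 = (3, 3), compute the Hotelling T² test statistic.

Step 1 — sample mean vector:
  mean(X) = (3 + 1 + 5 + 3 + 8) / 5 = 20/5 = 4
  mean(Y) = (2 + 6 + 7 + 8 + 7) / 5 = 30/5 = 6
  x̄ = (4, 6),  deviation x̄ - mu_0 = (4, 6) - (3, 3) = (1, 3).

Step 2 — sample covariance matrix, S[i,j] = (1/(n-1)) · Σ_k (x_{k,i} - mean_i) · (x_{k,j} - mean_j), divisor n-1 = 4:
  S[X,X] = ((-1)·(-1) + (-3)·(-3) + (1)·(1) + (-1)·(-1) + (4)·(4)) / 4 = 28/4 = 7
  S[X,Y] = ((-1)·(-4) + (-3)·(0) + (1)·(1) + (-1)·(2) + (4)·(1)) / 4 = 7/4 = 1.75
  S[Y,Y] = ((-4)·(-4) + (0)·(0) + (1)·(1) + (2)·(2) + (1)·(1)) / 4 = 22/4 = 5.5
  S = [[7, 1.75],
 [1.75, 5.5]].

Step 3 — invert S. det(S) = 7·5.5 - (1.75)² = 35.4375.
  S^{-1} = (1/det) · [[d, -b], [-b, a]] = [[0.1552, -0.0494],
 [-0.0494, 0.1975]].

Step 4 — quadratic form (x̄ - mu_0)^T · S^{-1} · (x̄ - mu_0):
  S^{-1} · (x̄ - mu_0) = (0.0071, 0.5432),
  (x̄ - mu_0)^T · [...] = (1)·(0.0071) + (3)·(0.5432) = 1.6367.

Step 5 — scale by n: T² = 5 · 1.6367 = 8.1834.

T² ≈ 8.1834


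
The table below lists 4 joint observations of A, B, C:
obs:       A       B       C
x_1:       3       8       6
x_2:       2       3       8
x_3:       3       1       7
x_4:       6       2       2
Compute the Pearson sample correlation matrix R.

Step 1 — column means:
  mean(A) = (3 + 2 + 3 + 6) / 4 = 14/4 = 3.5
  mean(B) = (8 + 3 + 1 + 2) / 4 = 14/4 = 3.5
  mean(C) = (6 + 8 + 7 + 2) / 4 = 23/4 = 5.75

Step 2 — sample variances and covariances s[i,j] = (1/(n-1)) · Σ_k (x_{k,i} - mean_i) · (x_{k,j} - mean_j), with n-1 = 3:
  s[A,A] = ((-0.5)·(-0.5) + (-1.5)·(-1.5) + (-0.5)·(-0.5) + (2.5)·(2.5)) / 3 = 9/3 = 3
  s[A,B] = ((-0.5)·(4.5) + (-1.5)·(-0.5) + (-0.5)·(-2.5) + (2.5)·(-1.5)) / 3 = -4/3 = -1.3333
  s[A,C] = ((-0.5)·(0.25) + (-1.5)·(2.25) + (-0.5)·(1.25) + (2.5)·(-3.75)) / 3 = -13.5/3 = -4.5
  s[B,B] = ((4.5)·(4.5) + (-0.5)·(-0.5) + (-2.5)·(-2.5) + (-1.5)·(-1.5)) / 3 = 29/3 = 9.6667
  s[B,C] = ((4.5)·(0.25) + (-0.5)·(2.25) + (-2.5)·(1.25) + (-1.5)·(-3.75)) / 3 = 2.5/3 = 0.8333
  s[C,C] = ((0.25)·(0.25) + (2.25)·(2.25) + (1.25)·(1.25) + (-3.75)·(-3.75)) / 3 = 20.75/3 = 6.9167
  Sample standard deviations s_i = √(s[i,i]):
  s(A) = √(3) = 1.7321
  s(B) = √(9.6667) = 3.1091
  s(C) = √(6.9167) = 2.63

Step 3 — r_{ij} = s_{ij} / (s_i · s_j):
  r[A,A] = 1 (diagonal).
  r[A,B] = -1.3333 / (1.7321 · 3.1091) = -1.3333 / 5.3852 = -0.2476
  r[A,C] = -4.5 / (1.7321 · 2.63) = -4.5 / 4.5552 = -0.9879
  r[B,B] = 1 (diagonal).
  r[B,C] = 0.8333 / (3.1091 · 2.63) = 0.8333 / 8.1769 = 0.1019
  r[C,C] = 1 (diagonal).

R is symmetric with unit diagonal. Assembling:

R = [[1, -0.2476, -0.9879],
 [-0.2476, 1, 0.1019],
 [-0.9879, 0.1019, 1]]
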